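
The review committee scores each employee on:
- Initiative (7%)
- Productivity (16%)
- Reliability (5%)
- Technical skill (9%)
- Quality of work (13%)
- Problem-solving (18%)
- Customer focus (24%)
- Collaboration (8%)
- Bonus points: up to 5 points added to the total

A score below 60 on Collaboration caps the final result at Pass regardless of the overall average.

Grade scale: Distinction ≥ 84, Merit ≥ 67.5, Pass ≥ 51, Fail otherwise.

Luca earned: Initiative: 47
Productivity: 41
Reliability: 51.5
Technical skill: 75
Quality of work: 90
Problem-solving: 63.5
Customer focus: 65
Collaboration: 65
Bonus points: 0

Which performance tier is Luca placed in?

Pass

Collaboration score 65 ≥ 60: minimum met.
Weighted total:
  Initiative 47 × 0.07 = 3.29
  Productivity 41 × 0.16 = 6.56
  Reliability 51.5 × 0.05 = 2.575
  Technical skill 75 × 0.09 = 6.75
  Quality of work 90 × 0.13 = 11.7
  Problem-solving 63.5 × 0.18 = 11.43
  Customer focus 65 × 0.24 = 15.6
  Collaboration 65 × 0.08 = 5.2
Sum = 63.105
Bonus points: 63.105 + 0 = 63.105
63.105 is ≥ 51 and < 67.5 → Pass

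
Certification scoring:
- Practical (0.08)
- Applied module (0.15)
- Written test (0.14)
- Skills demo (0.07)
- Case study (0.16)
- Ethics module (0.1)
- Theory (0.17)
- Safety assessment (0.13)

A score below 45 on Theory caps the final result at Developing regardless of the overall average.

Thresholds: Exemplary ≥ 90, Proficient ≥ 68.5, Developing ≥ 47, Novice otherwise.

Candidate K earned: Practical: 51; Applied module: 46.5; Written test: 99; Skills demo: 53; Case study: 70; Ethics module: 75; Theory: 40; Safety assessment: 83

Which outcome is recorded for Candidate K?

Theory score 40 < 45: minimum not met.
Weighted total:
  Practical 51 × 0.08 = 4.08
  Applied module 46.5 × 0.15 = 6.975
  Written test 99 × 0.14 = 13.86
  Skills demo 53 × 0.07 = 3.71
  Case study 70 × 0.16 = 11.2
  Ethics module 75 × 0.1 = 7.5
  Theory 40 × 0.17 = 6.8
  Safety assessment 83 × 0.13 = 10.79
Sum = 64.915
64.915 would be Developing; cap at Developing applies → Developing.

Developing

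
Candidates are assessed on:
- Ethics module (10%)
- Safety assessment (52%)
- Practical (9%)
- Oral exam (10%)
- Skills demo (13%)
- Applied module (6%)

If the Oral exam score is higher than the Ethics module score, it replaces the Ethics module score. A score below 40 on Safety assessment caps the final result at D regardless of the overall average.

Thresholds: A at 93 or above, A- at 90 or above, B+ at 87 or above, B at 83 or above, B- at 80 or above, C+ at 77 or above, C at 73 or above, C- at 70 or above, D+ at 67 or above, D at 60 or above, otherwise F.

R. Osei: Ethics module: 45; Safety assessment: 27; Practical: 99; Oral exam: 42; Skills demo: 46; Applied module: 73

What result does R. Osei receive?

F

Oral exam (42) ≤ Ethics module (45), so Ethics module stays at 45.
Safety assessment score 27 < 40: minimum not met.
Weighted total:
  Ethics module 45 × 0.1 = 4.5
  Safety assessment 27 × 0.52 = 14.04
  Practical 99 × 0.09 = 8.91
  Oral exam 42 × 0.1 = 4.2
  Skills demo 46 × 0.13 = 5.98
  Applied module 73 × 0.06 = 4.38
Sum = 42.01
42.01 would be F; cap at D applies → F.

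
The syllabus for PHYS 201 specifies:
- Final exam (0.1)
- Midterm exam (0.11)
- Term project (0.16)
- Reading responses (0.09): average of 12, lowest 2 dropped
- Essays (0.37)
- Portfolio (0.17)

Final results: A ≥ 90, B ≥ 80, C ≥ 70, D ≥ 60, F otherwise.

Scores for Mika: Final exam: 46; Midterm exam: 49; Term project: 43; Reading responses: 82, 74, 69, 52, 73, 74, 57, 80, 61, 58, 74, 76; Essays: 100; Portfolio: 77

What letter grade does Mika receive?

C

Reading responses: drop 52, 57 → average of remaining 10 = 721/10 = 72.1
Weighted total:
  Final exam 46 × 0.1 = 4.6
  Midterm exam 49 × 0.11 = 5.39
  Term project 43 × 0.16 = 6.88
  Reading responses 72.1 × 0.09 = 6.489
  Essays 100 × 0.37 = 37
  Portfolio 77 × 0.17 = 13.09
Sum = 73.449
73.449 is ≥ 70 and < 80 → C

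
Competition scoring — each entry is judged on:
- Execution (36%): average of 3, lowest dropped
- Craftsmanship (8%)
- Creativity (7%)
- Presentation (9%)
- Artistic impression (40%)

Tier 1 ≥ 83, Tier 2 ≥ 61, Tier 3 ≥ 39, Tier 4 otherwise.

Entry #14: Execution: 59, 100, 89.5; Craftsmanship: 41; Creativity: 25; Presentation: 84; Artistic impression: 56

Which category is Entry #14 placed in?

Tier 2

Execution: drop 59 → average of remaining 2 = 189.5/2 = 94.75
Weighted total:
  Execution 94.75 × 0.36 = 34.11
  Craftsmanship 41 × 0.08 = 3.28
  Creativity 25 × 0.07 = 1.75
  Presentation 84 × 0.09 = 7.56
  Artistic impression 56 × 0.4 = 22.4
Sum = 69.1
69.1 is ≥ 61 and < 83 → Tier 2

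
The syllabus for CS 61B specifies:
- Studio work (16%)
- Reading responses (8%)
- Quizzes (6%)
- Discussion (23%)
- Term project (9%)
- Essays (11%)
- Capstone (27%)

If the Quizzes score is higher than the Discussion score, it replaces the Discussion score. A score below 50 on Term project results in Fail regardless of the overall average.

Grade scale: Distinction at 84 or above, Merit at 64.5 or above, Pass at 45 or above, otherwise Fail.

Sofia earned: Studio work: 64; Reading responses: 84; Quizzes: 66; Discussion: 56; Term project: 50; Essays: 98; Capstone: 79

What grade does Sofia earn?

Merit

Quizzes (66) > Discussion (56), so Discussion counts as 66.
Term project score 50 ≥ 50: minimum met.
Weighted total:
  Studio work 64 × 0.16 = 10.24
  Reading responses 84 × 0.08 = 6.72
  Quizzes 66 × 0.06 = 3.96
  Discussion 66 × 0.23 = 15.18
  Term project 50 × 0.09 = 4.5
  Essays 98 × 0.11 = 10.78
  Capstone 79 × 0.27 = 21.33
Sum = 72.71
72.71 is ≥ 64.5 and < 84 → Merit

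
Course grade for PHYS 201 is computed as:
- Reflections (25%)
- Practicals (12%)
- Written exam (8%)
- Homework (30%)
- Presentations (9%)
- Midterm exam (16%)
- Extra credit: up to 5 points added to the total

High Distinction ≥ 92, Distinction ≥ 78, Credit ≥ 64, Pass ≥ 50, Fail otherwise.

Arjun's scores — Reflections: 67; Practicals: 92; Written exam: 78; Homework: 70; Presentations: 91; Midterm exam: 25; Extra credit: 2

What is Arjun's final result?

Credit

Weighted total:
  Reflections 67 × 0.25 = 16.75
  Practicals 92 × 0.12 = 11.04
  Written exam 78 × 0.08 = 6.24
  Homework 70 × 0.3 = 21
  Presentations 91 × 0.09 = 8.19
  Midterm exam 25 × 0.16 = 4
Sum = 67.22
Extra credit: 67.22 + 2 = 69.22
69.22 is ≥ 64 and < 78 → Credit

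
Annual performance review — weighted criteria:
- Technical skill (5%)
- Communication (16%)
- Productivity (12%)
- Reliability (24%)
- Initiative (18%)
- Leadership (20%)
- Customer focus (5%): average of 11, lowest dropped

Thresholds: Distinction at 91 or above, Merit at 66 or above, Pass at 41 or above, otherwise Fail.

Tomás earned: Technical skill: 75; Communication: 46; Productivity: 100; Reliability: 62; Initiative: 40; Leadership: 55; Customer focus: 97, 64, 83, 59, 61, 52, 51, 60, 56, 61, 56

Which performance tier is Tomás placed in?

Pass

Customer focus: drop 51 → average of remaining 10 = 649/10 = 64.9
Weighted total:
  Technical skill 75 × 0.05 = 3.75
  Communication 46 × 0.16 = 7.36
  Productivity 100 × 0.12 = 12
  Reliability 62 × 0.24 = 14.88
  Initiative 40 × 0.18 = 7.2
  Leadership 55 × 0.2 = 11
  Customer focus 64.9 × 0.05 = 3.245
Sum = 59.435
59.435 is ≥ 41 and < 66 → Pass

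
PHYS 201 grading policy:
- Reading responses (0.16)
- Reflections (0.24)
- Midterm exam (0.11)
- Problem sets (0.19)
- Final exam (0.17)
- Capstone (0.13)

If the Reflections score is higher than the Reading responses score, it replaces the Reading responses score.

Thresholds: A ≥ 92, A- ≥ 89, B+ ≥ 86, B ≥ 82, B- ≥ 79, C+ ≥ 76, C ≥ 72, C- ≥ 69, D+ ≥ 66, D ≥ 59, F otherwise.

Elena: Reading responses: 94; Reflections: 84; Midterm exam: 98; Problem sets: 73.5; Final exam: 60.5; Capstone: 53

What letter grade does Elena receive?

C+

Reflections (84) ≤ Reading responses (94), so Reading responses stays at 94.
Weighted total:
  Reading responses 94 × 0.16 = 15.04
  Reflections 84 × 0.24 = 20.16
  Midterm exam 98 × 0.11 = 10.78
  Problem sets 73.5 × 0.19 = 13.965
  Final exam 60.5 × 0.17 = 10.285
  Capstone 53 × 0.13 = 6.89
Sum = 77.12
77.12 is ≥ 76 and < 79 → C+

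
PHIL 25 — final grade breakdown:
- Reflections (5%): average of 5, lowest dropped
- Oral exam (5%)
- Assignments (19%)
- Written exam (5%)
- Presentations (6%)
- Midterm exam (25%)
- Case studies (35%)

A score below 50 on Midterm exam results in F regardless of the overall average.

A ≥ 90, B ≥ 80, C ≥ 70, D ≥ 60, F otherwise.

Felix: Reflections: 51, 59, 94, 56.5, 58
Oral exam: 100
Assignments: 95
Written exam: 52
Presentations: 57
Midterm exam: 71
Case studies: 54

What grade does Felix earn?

D

Reflections: drop 51 → average of remaining 4 = 267.5/4 = 66.875
Midterm exam score 71 ≥ 50: minimum met.
Weighted total:
  Reflections 66.875 × 0.05 = 3.34375
  Oral exam 100 × 0.05 = 5
  Assignments 95 × 0.19 = 18.05
  Written exam 52 × 0.05 = 2.6
  Presentations 57 × 0.06 = 3.42
  Midterm exam 71 × 0.25 = 17.75
  Case studies 54 × 0.35 = 18.9
Sum = 69.06375
69.06375 is ≥ 60 and < 70 → D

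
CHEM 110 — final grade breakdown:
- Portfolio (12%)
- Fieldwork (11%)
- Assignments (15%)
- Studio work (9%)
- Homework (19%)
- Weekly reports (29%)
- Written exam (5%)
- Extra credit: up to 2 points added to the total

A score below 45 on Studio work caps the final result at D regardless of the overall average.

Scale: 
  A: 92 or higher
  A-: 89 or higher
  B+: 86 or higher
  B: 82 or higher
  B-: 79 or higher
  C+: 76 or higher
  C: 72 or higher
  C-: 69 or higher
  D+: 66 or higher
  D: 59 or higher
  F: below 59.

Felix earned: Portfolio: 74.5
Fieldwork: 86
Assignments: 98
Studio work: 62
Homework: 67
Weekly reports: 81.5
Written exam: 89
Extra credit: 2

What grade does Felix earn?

Studio work score 62 ≥ 45: minimum met.
Weighted total:
  Portfolio 74.5 × 0.12 = 8.94
  Fieldwork 86 × 0.11 = 9.46
  Assignments 98 × 0.15 = 14.7
  Studio work 62 × 0.09 = 5.58
  Homework 67 × 0.19 = 12.73
  Weekly reports 81.5 × 0.29 = 23.635
  Written exam 89 × 0.05 = 4.45
Sum = 79.495
Extra credit: 79.495 + 2 = 81.495
81.495 is ≥ 79 and < 82 → B-

B-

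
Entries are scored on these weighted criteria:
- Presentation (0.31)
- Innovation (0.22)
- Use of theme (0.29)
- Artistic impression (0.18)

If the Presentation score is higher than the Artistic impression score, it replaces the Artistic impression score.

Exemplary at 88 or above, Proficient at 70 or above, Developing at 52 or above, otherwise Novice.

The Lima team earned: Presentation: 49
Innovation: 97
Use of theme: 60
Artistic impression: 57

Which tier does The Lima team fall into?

Developing

Presentation (49) ≤ Artistic impression (57), so Artistic impression stays at 57.
Weighted total:
  Presentation 49 × 0.31 = 15.19
  Innovation 97 × 0.22 = 21.34
  Use of theme 60 × 0.29 = 17.4
  Artistic impression 57 × 0.18 = 10.26
Sum = 64.19
64.19 is ≥ 52 and < 70 → Developing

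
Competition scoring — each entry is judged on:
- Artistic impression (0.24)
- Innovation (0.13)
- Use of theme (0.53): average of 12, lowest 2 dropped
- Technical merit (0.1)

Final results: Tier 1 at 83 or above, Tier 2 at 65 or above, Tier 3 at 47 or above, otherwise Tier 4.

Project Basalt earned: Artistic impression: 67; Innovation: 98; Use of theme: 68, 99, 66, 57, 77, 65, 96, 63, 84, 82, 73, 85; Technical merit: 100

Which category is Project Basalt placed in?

Use of theme: drop 57, 63 → average of remaining 10 = 795/10 = 79.5
Weighted total:
  Artistic impression 67 × 0.24 = 16.08
  Innovation 98 × 0.13 = 12.74
  Use of theme 79.5 × 0.53 = 42.135
  Technical merit 100 × 0.1 = 10
Sum = 80.955
80.955 is ≥ 65 and < 83 → Tier 2

Tier 2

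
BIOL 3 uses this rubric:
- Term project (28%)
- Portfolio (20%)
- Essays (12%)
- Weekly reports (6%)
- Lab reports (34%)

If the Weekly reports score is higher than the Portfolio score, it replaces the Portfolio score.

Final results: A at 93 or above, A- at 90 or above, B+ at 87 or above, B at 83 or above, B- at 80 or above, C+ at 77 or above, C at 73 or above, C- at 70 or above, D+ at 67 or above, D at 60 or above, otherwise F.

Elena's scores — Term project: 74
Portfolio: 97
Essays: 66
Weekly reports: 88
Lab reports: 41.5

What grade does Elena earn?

Weekly reports (88) ≤ Portfolio (97), so Portfolio stays at 97.
Weighted total:
  Term project 74 × 0.28 = 20.72
  Portfolio 97 × 0.2 = 19.4
  Essays 66 × 0.12 = 7.92
  Weekly reports 88 × 0.06 = 5.28
  Lab reports 41.5 × 0.34 = 14.11
Sum = 67.43
67.43 is ≥ 67 and < 70 → D+

D+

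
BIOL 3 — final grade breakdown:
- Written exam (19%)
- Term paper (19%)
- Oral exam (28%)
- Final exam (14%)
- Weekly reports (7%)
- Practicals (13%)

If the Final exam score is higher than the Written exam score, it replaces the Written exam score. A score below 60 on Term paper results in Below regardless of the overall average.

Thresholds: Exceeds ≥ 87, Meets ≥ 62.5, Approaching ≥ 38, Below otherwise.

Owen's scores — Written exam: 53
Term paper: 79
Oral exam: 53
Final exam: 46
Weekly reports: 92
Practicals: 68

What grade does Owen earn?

Approaching

Final exam (46) ≤ Written exam (53), so Written exam stays at 53.
Term paper score 79 ≥ 60: minimum met.
Weighted total:
  Written exam 53 × 0.19 = 10.07
  Term paper 79 × 0.19 = 15.01
  Oral exam 53 × 0.28 = 14.84
  Final exam 46 × 0.14 = 6.44
  Weekly reports 92 × 0.07 = 6.44
  Practicals 68 × 0.13 = 8.84
Sum = 61.64
61.64 is ≥ 38 and < 62.5 → Approaching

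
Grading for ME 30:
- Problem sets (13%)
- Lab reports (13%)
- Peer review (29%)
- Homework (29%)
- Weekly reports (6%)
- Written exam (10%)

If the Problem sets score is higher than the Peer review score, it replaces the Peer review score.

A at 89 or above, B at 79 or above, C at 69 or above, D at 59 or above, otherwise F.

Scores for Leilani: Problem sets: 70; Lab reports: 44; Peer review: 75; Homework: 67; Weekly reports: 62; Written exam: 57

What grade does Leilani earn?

Problem sets (70) ≤ Peer review (75), so Peer review stays at 75.
Weighted total:
  Problem sets 70 × 0.13 = 9.1
  Lab reports 44 × 0.13 = 5.72
  Peer review 75 × 0.29 = 21.75
  Homework 67 × 0.29 = 19.43
  Weekly reports 62 × 0.06 = 3.72
  Written exam 57 × 0.1 = 5.7
Sum = 65.42
65.42 is ≥ 59 and < 69 → D

D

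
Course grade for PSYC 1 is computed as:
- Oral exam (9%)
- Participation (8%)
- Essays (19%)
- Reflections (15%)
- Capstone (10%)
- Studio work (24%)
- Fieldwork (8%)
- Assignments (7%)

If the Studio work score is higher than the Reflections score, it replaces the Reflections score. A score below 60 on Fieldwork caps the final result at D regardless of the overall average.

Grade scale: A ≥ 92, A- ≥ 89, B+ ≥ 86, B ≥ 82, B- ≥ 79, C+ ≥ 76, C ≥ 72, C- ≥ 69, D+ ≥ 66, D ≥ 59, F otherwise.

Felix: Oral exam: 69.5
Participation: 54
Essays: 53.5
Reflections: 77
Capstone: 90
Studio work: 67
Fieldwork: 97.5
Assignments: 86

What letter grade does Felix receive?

C-

Studio work (67) ≤ Reflections (77), so Reflections stays at 77.
Fieldwork score 97.5 ≥ 60: minimum met.
Weighted total:
  Oral exam 69.5 × 0.09 = 6.255
  Participation 54 × 0.08 = 4.32
  Essays 53.5 × 0.19 = 10.165
  Reflections 77 × 0.15 = 11.55
  Capstone 90 × 0.1 = 9
  Studio work 67 × 0.24 = 16.08
  Fieldwork 97.5 × 0.08 = 7.8
  Assignments 86 × 0.07 = 6.02
Sum = 71.19
71.19 is ≥ 69 and < 72 → C-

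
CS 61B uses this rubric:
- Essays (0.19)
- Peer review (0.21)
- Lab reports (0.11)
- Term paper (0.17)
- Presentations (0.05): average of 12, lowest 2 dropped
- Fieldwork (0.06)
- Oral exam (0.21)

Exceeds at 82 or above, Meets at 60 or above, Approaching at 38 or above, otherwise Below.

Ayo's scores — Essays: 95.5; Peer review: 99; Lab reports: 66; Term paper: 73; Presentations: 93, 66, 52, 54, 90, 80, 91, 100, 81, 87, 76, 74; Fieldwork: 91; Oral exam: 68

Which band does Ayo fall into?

Exceeds

Presentations: drop 52, 54 → average of remaining 10 = 838/10 = 83.8
Weighted total:
  Essays 95.5 × 0.19 = 18.145
  Peer review 99 × 0.21 = 20.79
  Lab reports 66 × 0.11 = 7.26
  Term paper 73 × 0.17 = 12.41
  Presentations 83.8 × 0.05 = 4.19
  Fieldwork 91 × 0.06 = 5.46
  Oral exam 68 × 0.21 = 14.28
Sum = 82.535
82.535 ≥ 82 → Exceeds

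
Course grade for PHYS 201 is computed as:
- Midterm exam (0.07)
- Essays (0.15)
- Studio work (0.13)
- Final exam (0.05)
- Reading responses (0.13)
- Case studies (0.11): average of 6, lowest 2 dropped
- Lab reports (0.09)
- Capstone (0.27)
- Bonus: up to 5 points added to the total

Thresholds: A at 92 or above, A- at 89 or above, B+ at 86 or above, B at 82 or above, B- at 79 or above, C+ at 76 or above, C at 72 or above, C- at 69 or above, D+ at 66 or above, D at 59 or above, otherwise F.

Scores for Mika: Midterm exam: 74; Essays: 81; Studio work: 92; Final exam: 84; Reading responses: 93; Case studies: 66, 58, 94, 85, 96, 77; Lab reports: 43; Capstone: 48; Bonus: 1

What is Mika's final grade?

C

Case studies: drop 58, 66 → average of remaining 4 = 352/4 = 88
Weighted total:
  Midterm exam 74 × 0.07 = 5.18
  Essays 81 × 0.15 = 12.15
  Studio work 92 × 0.13 = 11.96
  Final exam 84 × 0.05 = 4.2
  Reading responses 93 × 0.13 = 12.09
  Case studies 88 × 0.11 = 9.68
  Lab reports 43 × 0.09 = 3.87
  Capstone 48 × 0.27 = 12.96
Sum = 72.09
Bonus: 72.09 + 1 = 73.09
73.09 is ≥ 72 and < 76 → C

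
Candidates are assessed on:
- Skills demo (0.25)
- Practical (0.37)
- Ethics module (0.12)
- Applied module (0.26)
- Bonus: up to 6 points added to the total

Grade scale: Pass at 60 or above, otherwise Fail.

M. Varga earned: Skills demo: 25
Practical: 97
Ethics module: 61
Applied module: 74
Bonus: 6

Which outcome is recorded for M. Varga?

Pass

Weighted total:
  Skills demo 25 × 0.25 = 6.25
  Practical 97 × 0.37 = 35.89
  Ethics module 61 × 0.12 = 7.32
  Applied module 74 × 0.26 = 19.24
Sum = 68.7
Bonus: 68.7 + 6 = 74.7
74.7 ≥ 60 → Pass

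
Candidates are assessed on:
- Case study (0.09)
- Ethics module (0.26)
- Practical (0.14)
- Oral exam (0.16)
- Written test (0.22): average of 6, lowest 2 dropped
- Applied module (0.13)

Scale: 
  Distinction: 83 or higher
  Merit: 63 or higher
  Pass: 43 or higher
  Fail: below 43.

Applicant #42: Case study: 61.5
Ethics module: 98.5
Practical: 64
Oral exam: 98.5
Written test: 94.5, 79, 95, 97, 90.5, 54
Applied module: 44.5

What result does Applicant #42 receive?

Merit

Written test: drop 54, 79 → average of remaining 4 = 377/4 = 94.25
Weighted total:
  Case study 61.5 × 0.09 = 5.535
  Ethics module 98.5 × 0.26 = 25.61
  Practical 64 × 0.14 = 8.96
  Oral exam 98.5 × 0.16 = 15.76
  Written test 94.25 × 0.22 = 20.735
  Applied module 44.5 × 0.13 = 5.785
Sum = 82.385
82.385 is ≥ 63 and < 83 → Merit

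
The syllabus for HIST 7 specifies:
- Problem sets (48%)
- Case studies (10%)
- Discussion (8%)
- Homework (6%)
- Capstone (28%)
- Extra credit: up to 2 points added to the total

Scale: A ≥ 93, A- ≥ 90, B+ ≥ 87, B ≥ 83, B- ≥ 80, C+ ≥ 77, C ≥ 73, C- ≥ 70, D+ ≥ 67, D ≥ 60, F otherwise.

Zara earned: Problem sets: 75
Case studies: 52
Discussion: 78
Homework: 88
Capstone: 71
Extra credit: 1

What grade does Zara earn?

Weighted total:
  Problem sets 75 × 0.48 = 36
  Case studies 52 × 0.1 = 5.2
  Discussion 78 × 0.08 = 6.24
  Homework 88 × 0.06 = 5.28
  Capstone 71 × 0.28 = 19.88
Sum = 72.6
Extra credit: 72.6 + 1 = 73.6
73.6 is ≥ 73 and < 77 → C

C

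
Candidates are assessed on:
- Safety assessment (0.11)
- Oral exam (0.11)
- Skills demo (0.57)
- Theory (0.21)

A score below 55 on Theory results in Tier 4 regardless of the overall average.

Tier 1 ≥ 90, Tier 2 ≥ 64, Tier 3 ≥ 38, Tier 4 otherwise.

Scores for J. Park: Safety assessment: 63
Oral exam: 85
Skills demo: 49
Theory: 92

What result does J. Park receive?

Tier 3

Theory score 92 ≥ 55: minimum met.
Weighted total:
  Safety assessment 63 × 0.11 = 6.93
  Oral exam 85 × 0.11 = 9.35
  Skills demo 49 × 0.57 = 27.93
  Theory 92 × 0.21 = 19.32
Sum = 63.53
63.53 is ≥ 38 and < 64 → Tier 3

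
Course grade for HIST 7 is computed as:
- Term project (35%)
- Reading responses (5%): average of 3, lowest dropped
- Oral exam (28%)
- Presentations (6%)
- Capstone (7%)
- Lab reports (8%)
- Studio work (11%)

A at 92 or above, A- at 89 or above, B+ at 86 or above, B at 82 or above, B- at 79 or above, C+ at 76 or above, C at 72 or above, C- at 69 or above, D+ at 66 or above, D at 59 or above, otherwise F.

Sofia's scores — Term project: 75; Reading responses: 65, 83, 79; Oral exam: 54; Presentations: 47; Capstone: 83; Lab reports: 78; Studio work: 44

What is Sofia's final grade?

D

Reading responses: drop 65 → average of remaining 2 = 162/2 = 81
Weighted total:
  Term project 75 × 0.35 = 26.25
  Reading responses 81 × 0.05 = 4.05
  Oral exam 54 × 0.28 = 15.12
  Presentations 47 × 0.06 = 2.82
  Capstone 83 × 0.07 = 5.81
  Lab reports 78 × 0.08 = 6.24
  Studio work 44 × 0.11 = 4.84
Sum = 65.13
65.13 is ≥ 59 and < 66 → D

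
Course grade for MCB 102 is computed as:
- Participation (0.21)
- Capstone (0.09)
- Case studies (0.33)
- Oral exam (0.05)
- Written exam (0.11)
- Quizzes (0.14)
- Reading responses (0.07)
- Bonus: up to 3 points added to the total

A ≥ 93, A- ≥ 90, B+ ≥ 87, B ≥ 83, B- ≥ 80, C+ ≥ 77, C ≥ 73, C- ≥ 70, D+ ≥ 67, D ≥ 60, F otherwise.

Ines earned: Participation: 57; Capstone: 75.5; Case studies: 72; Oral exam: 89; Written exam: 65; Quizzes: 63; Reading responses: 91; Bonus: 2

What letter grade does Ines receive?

Weighted total:
  Participation 57 × 0.21 = 11.97
  Capstone 75.5 × 0.09 = 6.795
  Case studies 72 × 0.33 = 23.76
  Oral exam 89 × 0.05 = 4.45
  Written exam 65 × 0.11 = 7.15
  Quizzes 63 × 0.14 = 8.82
  Reading responses 91 × 0.07 = 6.37
Sum = 69.315
Bonus: 69.315 + 2 = 71.315
71.315 is ≥ 70 and < 73 → C-

C-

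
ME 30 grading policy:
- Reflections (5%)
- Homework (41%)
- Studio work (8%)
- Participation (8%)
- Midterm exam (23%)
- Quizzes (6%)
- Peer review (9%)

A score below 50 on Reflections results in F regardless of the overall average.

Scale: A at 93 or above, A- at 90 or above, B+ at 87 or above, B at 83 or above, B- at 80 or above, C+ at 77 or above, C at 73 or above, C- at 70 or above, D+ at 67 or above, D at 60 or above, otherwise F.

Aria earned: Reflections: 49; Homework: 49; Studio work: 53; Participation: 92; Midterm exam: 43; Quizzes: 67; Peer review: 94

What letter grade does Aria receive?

Reflections score 49 < 50: minimum not met.
Weighted total:
  Reflections 49 × 0.05 = 2.45
  Homework 49 × 0.41 = 20.09
  Studio work 53 × 0.08 = 4.24
  Participation 92 × 0.08 = 7.36
  Midterm exam 43 × 0.23 = 9.89
  Quizzes 67 × 0.06 = 4.02
  Peer review 94 × 0.09 = 8.46
Sum = 56.51
Because the Reflections minimum was not met, the result is F.

F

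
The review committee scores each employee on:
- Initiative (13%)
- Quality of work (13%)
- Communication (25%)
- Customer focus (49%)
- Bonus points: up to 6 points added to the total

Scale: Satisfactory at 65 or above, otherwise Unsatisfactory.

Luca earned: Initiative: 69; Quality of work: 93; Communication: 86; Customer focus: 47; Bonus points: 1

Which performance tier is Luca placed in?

Weighted total:
  Initiative 69 × 0.13 = 8.97
  Quality of work 93 × 0.13 = 12.09
  Communication 86 × 0.25 = 21.5
  Customer focus 47 × 0.49 = 23.03
Sum = 65.59
Bonus points: 65.59 + 1 = 66.59
66.59 ≥ 65 → Satisfactory

Satisfactory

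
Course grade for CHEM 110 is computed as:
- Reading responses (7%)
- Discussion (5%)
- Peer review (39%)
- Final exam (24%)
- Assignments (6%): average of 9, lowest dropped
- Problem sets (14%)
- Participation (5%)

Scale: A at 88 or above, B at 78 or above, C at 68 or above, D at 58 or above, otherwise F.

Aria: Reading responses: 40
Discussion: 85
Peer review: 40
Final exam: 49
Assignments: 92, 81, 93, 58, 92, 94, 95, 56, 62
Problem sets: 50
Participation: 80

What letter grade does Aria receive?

F

Assignments: drop 56 → average of remaining 8 = 667/8 = 83.375
Weighted total:
  Reading responses 40 × 0.07 = 2.8
  Discussion 85 × 0.05 = 4.25
  Peer review 40 × 0.39 = 15.6
  Final exam 49 × 0.24 = 11.76
  Assignments 83.375 × 0.06 = 5.0025
  Problem sets 50 × 0.14 = 7
  Participation 80 × 0.05 = 4
Sum = 50.4125
50.4125 < 58 → F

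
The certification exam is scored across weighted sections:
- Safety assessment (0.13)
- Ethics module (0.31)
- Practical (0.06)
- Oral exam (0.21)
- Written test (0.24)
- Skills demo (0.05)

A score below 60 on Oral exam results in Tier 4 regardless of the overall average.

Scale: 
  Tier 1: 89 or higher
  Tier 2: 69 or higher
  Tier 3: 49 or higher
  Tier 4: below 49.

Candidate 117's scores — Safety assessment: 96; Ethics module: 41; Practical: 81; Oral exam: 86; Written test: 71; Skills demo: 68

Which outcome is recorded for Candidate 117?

Tier 3

Oral exam score 86 ≥ 60: minimum met.
Weighted total:
  Safety assessment 96 × 0.13 = 12.48
  Ethics module 41 × 0.31 = 12.71
  Practical 81 × 0.06 = 4.86
  Oral exam 86 × 0.21 = 18.06
  Written test 71 × 0.24 = 17.04
  Skills demo 68 × 0.05 = 3.4
Sum = 68.55
68.55 is ≥ 49 and < 69 → Tier 3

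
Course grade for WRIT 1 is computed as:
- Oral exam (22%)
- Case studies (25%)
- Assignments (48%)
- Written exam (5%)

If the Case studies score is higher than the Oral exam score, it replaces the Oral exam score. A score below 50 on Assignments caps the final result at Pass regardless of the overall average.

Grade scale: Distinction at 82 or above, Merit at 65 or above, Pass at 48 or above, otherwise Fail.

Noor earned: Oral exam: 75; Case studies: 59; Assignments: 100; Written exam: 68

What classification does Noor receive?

Case studies (59) ≤ Oral exam (75), so Oral exam stays at 75.
Assignments score 100 ≥ 50: minimum met.
Weighted total:
  Oral exam 75 × 0.22 = 16.5
  Case studies 59 × 0.25 = 14.75
  Assignments 100 × 0.48 = 48
  Written exam 68 × 0.05 = 3.4
Sum = 82.65
82.65 ≥ 82 → Distinction

Distinction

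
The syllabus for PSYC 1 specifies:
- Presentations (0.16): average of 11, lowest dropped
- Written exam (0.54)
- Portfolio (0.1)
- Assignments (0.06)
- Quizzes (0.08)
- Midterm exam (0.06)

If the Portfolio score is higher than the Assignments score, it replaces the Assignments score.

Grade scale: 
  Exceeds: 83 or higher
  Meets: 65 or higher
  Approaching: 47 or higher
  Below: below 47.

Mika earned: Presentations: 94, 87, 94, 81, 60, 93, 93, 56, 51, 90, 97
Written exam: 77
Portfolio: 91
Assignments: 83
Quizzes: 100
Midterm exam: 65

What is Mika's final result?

Presentations: drop 51 → average of remaining 10 = 845/10 = 84.5
Portfolio (91) > Assignments (83), so Assignments counts as 91.
Weighted total:
  Presentations 84.5 × 0.16 = 13.52
  Written exam 77 × 0.54 = 41.58
  Portfolio 91 × 0.1 = 9.1
  Assignments 91 × 0.06 = 5.46
  Quizzes 100 × 0.08 = 8
  Midterm exam 65 × 0.06 = 3.9
Sum = 81.56
81.56 is ≥ 65 and < 83 → Meets

Meets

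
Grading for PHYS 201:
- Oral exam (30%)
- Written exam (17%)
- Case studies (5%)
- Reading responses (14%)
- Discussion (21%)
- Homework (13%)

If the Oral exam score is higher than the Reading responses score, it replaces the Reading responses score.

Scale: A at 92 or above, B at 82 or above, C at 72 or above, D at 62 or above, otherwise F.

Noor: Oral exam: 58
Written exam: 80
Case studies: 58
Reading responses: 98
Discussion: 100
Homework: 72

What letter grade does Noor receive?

C

Oral exam (58) ≤ Reading responses (98), so Reading responses stays at 98.
Weighted total:
  Oral exam 58 × 0.3 = 17.4
  Written exam 80 × 0.17 = 13.6
  Case studies 58 × 0.05 = 2.9
  Reading responses 98 × 0.14 = 13.72
  Discussion 100 × 0.21 = 21
  Homework 72 × 0.13 = 9.36
Sum = 77.98
77.98 is ≥ 72 and < 82 → C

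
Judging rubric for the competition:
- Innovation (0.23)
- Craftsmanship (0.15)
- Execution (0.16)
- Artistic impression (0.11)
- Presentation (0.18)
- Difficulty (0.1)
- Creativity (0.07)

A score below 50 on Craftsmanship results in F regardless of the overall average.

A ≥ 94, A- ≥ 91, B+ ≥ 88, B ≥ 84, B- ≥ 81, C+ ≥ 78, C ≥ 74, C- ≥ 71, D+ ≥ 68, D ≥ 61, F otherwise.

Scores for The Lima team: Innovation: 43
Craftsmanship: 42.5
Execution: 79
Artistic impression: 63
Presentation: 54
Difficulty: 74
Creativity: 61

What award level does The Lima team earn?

Craftsmanship score 42.5 < 50: minimum not met.
Weighted total:
  Innovation 43 × 0.23 = 9.89
  Craftsmanship 42.5 × 0.15 = 6.375
  Execution 79 × 0.16 = 12.64
  Artistic impression 63 × 0.11 = 6.93
  Presentation 54 × 0.18 = 9.72
  Difficulty 74 × 0.1 = 7.4
  Creativity 61 × 0.07 = 4.27
Sum = 57.225
Because the Craftsmanship minimum was not met, the result is F.

F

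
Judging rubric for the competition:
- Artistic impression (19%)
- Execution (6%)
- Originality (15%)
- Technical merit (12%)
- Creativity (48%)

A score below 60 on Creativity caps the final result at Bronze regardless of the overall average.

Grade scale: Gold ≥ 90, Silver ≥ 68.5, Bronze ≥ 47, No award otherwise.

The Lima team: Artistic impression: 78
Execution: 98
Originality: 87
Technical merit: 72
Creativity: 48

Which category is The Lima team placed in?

Creativity score 48 < 60: minimum not met.
Weighted total:
  Artistic impression 78 × 0.19 = 14.82
  Execution 98 × 0.06 = 5.88
  Originality 87 × 0.15 = 13.05
  Technical merit 72 × 0.12 = 8.64
  Creativity 48 × 0.48 = 23.04
Sum = 65.43
65.43 would be Bronze; cap at Bronze applies → Bronze.

Bronze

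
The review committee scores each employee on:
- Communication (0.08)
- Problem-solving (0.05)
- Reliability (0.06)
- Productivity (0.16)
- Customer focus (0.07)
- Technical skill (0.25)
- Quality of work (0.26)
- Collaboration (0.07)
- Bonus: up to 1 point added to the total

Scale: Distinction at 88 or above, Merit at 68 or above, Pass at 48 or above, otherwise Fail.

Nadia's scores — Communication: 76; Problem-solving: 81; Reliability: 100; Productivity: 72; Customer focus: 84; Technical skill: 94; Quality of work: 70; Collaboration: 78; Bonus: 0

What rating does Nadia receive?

Merit

Weighted total:
  Communication 76 × 0.08 = 6.08
  Problem-solving 81 × 0.05 = 4.05
  Reliability 100 × 0.06 = 6
  Productivity 72 × 0.16 = 11.52
  Customer focus 84 × 0.07 = 5.88
  Technical skill 94 × 0.25 = 23.5
  Quality of work 70 × 0.26 = 18.2
  Collaboration 78 × 0.07 = 5.46
Sum = 80.69
Bonus: 80.69 + 0 = 80.69
80.69 is ≥ 68 and < 88 → Merit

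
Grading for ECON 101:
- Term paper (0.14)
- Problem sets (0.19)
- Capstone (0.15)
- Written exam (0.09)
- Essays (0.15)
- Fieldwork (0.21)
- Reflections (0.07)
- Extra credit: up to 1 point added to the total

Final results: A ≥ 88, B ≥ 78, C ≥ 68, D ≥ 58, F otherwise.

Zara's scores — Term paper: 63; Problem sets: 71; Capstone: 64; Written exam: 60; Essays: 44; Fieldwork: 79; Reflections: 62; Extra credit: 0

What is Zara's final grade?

Weighted total:
  Term paper 63 × 0.14 = 8.82
  Problem sets 71 × 0.19 = 13.49
  Capstone 64 × 0.15 = 9.6
  Written exam 60 × 0.09 = 5.4
  Essays 44 × 0.15 = 6.6
  Fieldwork 79 × 0.21 = 16.59
  Reflections 62 × 0.07 = 4.34
Sum = 64.84
Extra credit: 64.84 + 0 = 64.84
64.84 is ≥ 58 and < 68 → D

D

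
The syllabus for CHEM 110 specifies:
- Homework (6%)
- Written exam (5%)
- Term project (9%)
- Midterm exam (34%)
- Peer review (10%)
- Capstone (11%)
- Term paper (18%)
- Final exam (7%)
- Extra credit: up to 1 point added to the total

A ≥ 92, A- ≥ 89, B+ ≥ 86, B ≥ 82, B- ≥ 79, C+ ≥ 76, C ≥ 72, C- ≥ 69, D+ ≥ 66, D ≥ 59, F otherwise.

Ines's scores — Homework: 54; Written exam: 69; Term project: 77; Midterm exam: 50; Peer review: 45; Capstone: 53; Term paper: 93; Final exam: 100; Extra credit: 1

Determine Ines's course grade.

Weighted total:
  Homework 54 × 0.06 = 3.24
  Written exam 69 × 0.05 = 3.45
  Term project 77 × 0.09 = 6.93
  Midterm exam 50 × 0.34 = 17
  Peer review 45 × 0.1 = 4.5
  Capstone 53 × 0.11 = 5.83
  Term paper 93 × 0.18 = 16.74
  Final exam 100 × 0.07 = 7
Sum = 64.69
Extra credit: 64.69 + 1 = 65.69
65.69 is ≥ 59 and < 66 → D

D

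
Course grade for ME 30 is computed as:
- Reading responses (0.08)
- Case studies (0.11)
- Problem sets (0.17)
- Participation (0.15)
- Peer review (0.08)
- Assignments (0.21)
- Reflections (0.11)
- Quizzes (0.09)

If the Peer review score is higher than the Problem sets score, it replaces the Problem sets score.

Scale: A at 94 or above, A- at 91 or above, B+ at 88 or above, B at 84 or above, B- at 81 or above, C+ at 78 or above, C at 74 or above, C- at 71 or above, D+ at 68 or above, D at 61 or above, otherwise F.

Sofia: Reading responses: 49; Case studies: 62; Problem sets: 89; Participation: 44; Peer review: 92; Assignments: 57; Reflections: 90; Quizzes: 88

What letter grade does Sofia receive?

D+

Peer review (92) > Problem sets (89), so Problem sets counts as 92.
Weighted total:
  Reading responses 49 × 0.08 = 3.92
  Case studies 62 × 0.11 = 6.82
  Problem sets 92 × 0.17 = 15.64
  Participation 44 × 0.15 = 6.6
  Peer review 92 × 0.08 = 7.36
  Assignments 57 × 0.21 = 11.97
  Reflections 90 × 0.11 = 9.9
  Quizzes 88 × 0.09 = 7.92
Sum = 70.13
70.13 is ≥ 68 and < 71 → D+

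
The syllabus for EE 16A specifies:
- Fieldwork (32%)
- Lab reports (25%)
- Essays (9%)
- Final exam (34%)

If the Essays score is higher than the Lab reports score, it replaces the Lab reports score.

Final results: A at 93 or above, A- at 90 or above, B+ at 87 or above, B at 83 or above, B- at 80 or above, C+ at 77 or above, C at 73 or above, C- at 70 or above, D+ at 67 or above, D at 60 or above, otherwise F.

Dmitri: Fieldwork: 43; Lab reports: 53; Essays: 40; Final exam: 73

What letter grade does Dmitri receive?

F

Essays (40) ≤ Lab reports (53), so Lab reports stays at 53.
Weighted total:
  Fieldwork 43 × 0.32 = 13.76
  Lab reports 53 × 0.25 = 13.25
  Essays 40 × 0.09 = 3.6
  Final exam 73 × 0.34 = 24.82
Sum = 55.43
55.43 < 60 → F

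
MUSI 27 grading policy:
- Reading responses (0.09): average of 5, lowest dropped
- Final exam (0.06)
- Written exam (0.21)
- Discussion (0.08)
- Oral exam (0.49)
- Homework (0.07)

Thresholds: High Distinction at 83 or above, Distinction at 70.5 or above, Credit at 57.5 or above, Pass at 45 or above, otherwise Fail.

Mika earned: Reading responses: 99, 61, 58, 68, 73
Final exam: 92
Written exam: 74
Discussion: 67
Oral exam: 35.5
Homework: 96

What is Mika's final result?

Pass

Reading responses: drop 58 → average of remaining 4 = 301/4 = 75.25
Weighted total:
  Reading responses 75.25 × 0.09 = 6.7725
  Final exam 92 × 0.06 = 5.52
  Written exam 74 × 0.21 = 15.54
  Discussion 67 × 0.08 = 5.36
  Oral exam 35.5 × 0.49 = 17.395
  Homework 96 × 0.07 = 6.72
Sum = 57.3075
57.3075 is ≥ 45 and < 57.5 → Pass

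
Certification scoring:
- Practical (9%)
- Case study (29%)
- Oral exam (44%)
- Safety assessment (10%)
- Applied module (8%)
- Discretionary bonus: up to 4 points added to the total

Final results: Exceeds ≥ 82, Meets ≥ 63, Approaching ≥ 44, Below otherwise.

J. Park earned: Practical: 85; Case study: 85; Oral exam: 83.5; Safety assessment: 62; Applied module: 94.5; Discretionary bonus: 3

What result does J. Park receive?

Weighted total:
  Practical 85 × 0.09 = 7.65
  Case study 85 × 0.29 = 24.65
  Oral exam 83.5 × 0.44 = 36.74
  Safety assessment 62 × 0.1 = 6.2
  Applied module 94.5 × 0.08 = 7.56
Sum = 82.8
Discretionary bonus: 82.8 + 3 = 85.8
85.8 ≥ 82 → Exceeds

Exceeds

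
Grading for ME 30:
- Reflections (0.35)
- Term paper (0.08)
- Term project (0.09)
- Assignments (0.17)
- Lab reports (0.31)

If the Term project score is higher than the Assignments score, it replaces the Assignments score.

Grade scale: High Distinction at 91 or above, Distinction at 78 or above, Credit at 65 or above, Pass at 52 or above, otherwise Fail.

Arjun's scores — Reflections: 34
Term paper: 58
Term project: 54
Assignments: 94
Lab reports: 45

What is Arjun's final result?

Fail

Term project (54) ≤ Assignments (94), so Assignments stays at 94.
Weighted total:
  Reflections 34 × 0.35 = 11.9
  Term paper 58 × 0.08 = 4.64
  Term project 54 × 0.09 = 4.86
  Assignments 94 × 0.17 = 15.98
  Lab reports 45 × 0.31 = 13.95
Sum = 51.33
51.33 < 52 → Fail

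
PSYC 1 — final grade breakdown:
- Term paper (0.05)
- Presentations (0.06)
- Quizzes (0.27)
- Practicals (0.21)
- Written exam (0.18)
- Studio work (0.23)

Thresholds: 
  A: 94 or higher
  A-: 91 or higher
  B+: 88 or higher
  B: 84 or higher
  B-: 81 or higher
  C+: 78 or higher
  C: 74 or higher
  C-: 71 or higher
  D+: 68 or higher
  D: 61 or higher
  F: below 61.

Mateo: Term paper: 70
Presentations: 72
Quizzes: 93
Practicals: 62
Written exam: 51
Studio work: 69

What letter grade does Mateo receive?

Weighted total:
  Term paper 70 × 0.05 = 3.5
  Presentations 72 × 0.06 = 4.32
  Quizzes 93 × 0.27 = 25.11
  Practicals 62 × 0.21 = 13.02
  Written exam 51 × 0.18 = 9.18
  Studio work 69 × 0.23 = 15.87
Sum = 71
71 is ≥ 71 and < 74 → C-

C-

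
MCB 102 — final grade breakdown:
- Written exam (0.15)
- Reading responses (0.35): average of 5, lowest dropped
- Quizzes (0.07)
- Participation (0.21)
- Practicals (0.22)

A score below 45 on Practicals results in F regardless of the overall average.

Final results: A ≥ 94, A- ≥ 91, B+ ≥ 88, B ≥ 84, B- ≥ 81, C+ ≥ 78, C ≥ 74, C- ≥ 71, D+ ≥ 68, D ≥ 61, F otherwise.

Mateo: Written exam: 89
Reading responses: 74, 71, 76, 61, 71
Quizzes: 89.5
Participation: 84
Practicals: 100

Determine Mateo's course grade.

Reading responses: drop 61 → average of remaining 4 = 292/4 = 73
Practicals score 100 ≥ 45: minimum met.
Weighted total:
  Written exam 89 × 0.15 = 13.35
  Reading responses 73 × 0.35 = 25.55
  Quizzes 89.5 × 0.07 = 6.265
  Participation 84 × 0.21 = 17.64
  Practicals 100 × 0.22 = 22
Sum = 84.805
84.805 is ≥ 84 and < 88 → B

B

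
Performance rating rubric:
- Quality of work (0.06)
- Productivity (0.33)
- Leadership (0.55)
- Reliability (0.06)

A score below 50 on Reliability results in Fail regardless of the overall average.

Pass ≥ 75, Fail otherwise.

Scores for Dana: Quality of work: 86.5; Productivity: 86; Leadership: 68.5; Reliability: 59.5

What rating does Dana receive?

Reliability score 59.5 ≥ 50: minimum met.
Weighted total:
  Quality of work 86.5 × 0.06 = 5.19
  Productivity 86 × 0.33 = 28.38
  Leadership 68.5 × 0.55 = 37.675
  Reliability 59.5 × 0.06 = 3.57
Sum = 74.815
74.815 < 75 → Fail

Fail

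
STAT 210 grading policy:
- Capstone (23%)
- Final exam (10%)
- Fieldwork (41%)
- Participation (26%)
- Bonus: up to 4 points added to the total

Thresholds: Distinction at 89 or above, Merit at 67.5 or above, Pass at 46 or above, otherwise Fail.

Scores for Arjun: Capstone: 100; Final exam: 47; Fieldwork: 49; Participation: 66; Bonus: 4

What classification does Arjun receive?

Weighted total:
  Capstone 100 × 0.23 = 23
  Final exam 47 × 0.1 = 4.7
  Fieldwork 49 × 0.41 = 20.09
  Participation 66 × 0.26 = 17.16
Sum = 64.95
Bonus: 64.95 + 4 = 68.95
68.95 is ≥ 67.5 and < 89 → Merit

Merit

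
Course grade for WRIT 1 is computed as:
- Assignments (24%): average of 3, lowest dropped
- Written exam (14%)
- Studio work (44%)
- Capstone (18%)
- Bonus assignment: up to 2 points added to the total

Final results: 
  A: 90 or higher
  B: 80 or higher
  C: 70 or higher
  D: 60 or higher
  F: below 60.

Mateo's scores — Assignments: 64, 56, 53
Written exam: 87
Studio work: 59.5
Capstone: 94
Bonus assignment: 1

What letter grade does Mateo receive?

C

Assignments: drop 53 → average of remaining 2 = 120/2 = 60
Weighted total:
  Assignments 60 × 0.24 = 14.4
  Written exam 87 × 0.14 = 12.18
  Studio work 59.5 × 0.44 = 26.18
  Capstone 94 × 0.18 = 16.92
Sum = 69.68
Bonus assignment: 69.68 + 1 = 70.68
70.68 is ≥ 70 and < 80 → C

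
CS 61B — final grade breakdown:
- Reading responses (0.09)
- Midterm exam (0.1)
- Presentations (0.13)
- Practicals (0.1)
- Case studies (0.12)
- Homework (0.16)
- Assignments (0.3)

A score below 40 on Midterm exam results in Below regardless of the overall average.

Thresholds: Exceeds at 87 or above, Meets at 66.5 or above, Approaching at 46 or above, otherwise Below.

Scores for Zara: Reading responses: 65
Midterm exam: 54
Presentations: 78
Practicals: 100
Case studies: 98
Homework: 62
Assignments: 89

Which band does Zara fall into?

Meets

Midterm exam score 54 ≥ 40: minimum met.
Weighted total:
  Reading responses 65 × 0.09 = 5.85
  Midterm exam 54 × 0.1 = 5.4
  Presentations 78 × 0.13 = 10.14
  Practicals 100 × 0.1 = 10
  Case studies 98 × 0.12 = 11.76
  Homework 62 × 0.16 = 9.92
  Assignments 89 × 0.3 = 26.7
Sum = 79.77
79.77 is ≥ 66.5 and < 87 → Meets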